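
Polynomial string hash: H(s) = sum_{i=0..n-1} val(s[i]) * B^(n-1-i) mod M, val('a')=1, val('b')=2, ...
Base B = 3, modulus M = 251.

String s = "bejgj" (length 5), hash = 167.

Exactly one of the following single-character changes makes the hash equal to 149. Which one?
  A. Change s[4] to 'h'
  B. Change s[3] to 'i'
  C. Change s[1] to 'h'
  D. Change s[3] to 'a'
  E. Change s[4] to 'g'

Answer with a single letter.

Option A: s[4]='j'->'h', delta=(8-10)*3^0 mod 251 = 249, hash=167+249 mod 251 = 165
Option B: s[3]='g'->'i', delta=(9-7)*3^1 mod 251 = 6, hash=167+6 mod 251 = 173
Option C: s[1]='e'->'h', delta=(8-5)*3^3 mod 251 = 81, hash=167+81 mod 251 = 248
Option D: s[3]='g'->'a', delta=(1-7)*3^1 mod 251 = 233, hash=167+233 mod 251 = 149 <-- target
Option E: s[4]='j'->'g', delta=(7-10)*3^0 mod 251 = 248, hash=167+248 mod 251 = 164

Answer: D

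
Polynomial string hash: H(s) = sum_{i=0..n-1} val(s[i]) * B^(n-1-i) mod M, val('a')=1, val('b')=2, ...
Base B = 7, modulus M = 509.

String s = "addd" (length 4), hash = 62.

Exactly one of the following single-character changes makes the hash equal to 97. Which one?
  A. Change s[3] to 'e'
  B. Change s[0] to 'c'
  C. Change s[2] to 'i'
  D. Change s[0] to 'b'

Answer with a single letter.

Option A: s[3]='d'->'e', delta=(5-4)*7^0 mod 509 = 1, hash=62+1 mod 509 = 63
Option B: s[0]='a'->'c', delta=(3-1)*7^3 mod 509 = 177, hash=62+177 mod 509 = 239
Option C: s[2]='d'->'i', delta=(9-4)*7^1 mod 509 = 35, hash=62+35 mod 509 = 97 <-- target
Option D: s[0]='a'->'b', delta=(2-1)*7^3 mod 509 = 343, hash=62+343 mod 509 = 405

Answer: C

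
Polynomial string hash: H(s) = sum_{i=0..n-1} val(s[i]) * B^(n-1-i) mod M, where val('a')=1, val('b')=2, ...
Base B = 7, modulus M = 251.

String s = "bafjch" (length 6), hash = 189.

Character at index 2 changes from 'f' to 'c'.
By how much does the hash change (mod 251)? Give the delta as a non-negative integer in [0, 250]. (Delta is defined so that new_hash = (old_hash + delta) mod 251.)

Answer: 226

Derivation:
Delta formula: (val(new) - val(old)) * B^(n-1-k) mod M
  val('c') - val('f') = 3 - 6 = -3
  B^(n-1-k) = 7^3 mod 251 = 92
  Delta = -3 * 92 mod 251 = 226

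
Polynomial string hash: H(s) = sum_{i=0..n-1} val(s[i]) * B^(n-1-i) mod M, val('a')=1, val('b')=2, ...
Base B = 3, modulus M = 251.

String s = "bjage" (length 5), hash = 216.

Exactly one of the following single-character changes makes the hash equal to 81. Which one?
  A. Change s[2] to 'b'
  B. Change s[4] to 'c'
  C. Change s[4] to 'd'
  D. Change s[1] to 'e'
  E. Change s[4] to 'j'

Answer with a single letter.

Option A: s[2]='a'->'b', delta=(2-1)*3^2 mod 251 = 9, hash=216+9 mod 251 = 225
Option B: s[4]='e'->'c', delta=(3-5)*3^0 mod 251 = 249, hash=216+249 mod 251 = 214
Option C: s[4]='e'->'d', delta=(4-5)*3^0 mod 251 = 250, hash=216+250 mod 251 = 215
Option D: s[1]='j'->'e', delta=(5-10)*3^3 mod 251 = 116, hash=216+116 mod 251 = 81 <-- target
Option E: s[4]='e'->'j', delta=(10-5)*3^0 mod 251 = 5, hash=216+5 mod 251 = 221

Answer: D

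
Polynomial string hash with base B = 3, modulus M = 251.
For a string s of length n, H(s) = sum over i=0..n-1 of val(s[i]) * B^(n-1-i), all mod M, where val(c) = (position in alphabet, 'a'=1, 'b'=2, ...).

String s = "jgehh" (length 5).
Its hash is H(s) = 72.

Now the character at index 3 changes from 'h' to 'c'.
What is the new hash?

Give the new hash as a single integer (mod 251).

val('h') = 8, val('c') = 3
Position k = 3, exponent = n-1-k = 1
B^1 mod M = 3^1 mod 251 = 3
Delta = (3 - 8) * 3 mod 251 = 236
New hash = (72 + 236) mod 251 = 57

Answer: 57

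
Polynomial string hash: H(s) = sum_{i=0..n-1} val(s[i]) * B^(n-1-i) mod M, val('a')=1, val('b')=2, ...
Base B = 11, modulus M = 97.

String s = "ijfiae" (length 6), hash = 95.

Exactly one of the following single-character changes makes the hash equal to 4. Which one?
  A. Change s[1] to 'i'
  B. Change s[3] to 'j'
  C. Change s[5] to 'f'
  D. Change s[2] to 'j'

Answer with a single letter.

Option A: s[1]='j'->'i', delta=(9-10)*11^4 mod 97 = 6, hash=95+6 mod 97 = 4 <-- target
Option B: s[3]='i'->'j', delta=(10-9)*11^2 mod 97 = 24, hash=95+24 mod 97 = 22
Option C: s[5]='e'->'f', delta=(6-5)*11^0 mod 97 = 1, hash=95+1 mod 97 = 96
Option D: s[2]='f'->'j', delta=(10-6)*11^3 mod 97 = 86, hash=95+86 mod 97 = 84

Answer: A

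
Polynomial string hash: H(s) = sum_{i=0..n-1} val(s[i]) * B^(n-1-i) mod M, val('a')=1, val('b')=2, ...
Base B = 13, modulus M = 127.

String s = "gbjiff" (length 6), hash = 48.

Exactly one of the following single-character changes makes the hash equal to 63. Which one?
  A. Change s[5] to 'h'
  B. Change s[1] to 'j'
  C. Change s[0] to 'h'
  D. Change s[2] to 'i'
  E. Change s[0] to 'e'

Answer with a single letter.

Answer: B

Derivation:
Option A: s[5]='f'->'h', delta=(8-6)*13^0 mod 127 = 2, hash=48+2 mod 127 = 50
Option B: s[1]='b'->'j', delta=(10-2)*13^4 mod 127 = 15, hash=48+15 mod 127 = 63 <-- target
Option C: s[0]='g'->'h', delta=(8-7)*13^5 mod 127 = 72, hash=48+72 mod 127 = 120
Option D: s[2]='j'->'i', delta=(9-10)*13^3 mod 127 = 89, hash=48+89 mod 127 = 10
Option E: s[0]='g'->'e', delta=(5-7)*13^5 mod 127 = 110, hash=48+110 mod 127 = 31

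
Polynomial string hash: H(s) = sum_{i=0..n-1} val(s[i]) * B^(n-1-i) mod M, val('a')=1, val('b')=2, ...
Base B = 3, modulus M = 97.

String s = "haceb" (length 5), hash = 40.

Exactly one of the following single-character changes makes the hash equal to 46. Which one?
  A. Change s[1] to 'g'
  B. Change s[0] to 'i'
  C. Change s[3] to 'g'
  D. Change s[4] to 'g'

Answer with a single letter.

Option A: s[1]='a'->'g', delta=(7-1)*3^3 mod 97 = 65, hash=40+65 mod 97 = 8
Option B: s[0]='h'->'i', delta=(9-8)*3^4 mod 97 = 81, hash=40+81 mod 97 = 24
Option C: s[3]='e'->'g', delta=(7-5)*3^1 mod 97 = 6, hash=40+6 mod 97 = 46 <-- target
Option D: s[4]='b'->'g', delta=(7-2)*3^0 mod 97 = 5, hash=40+5 mod 97 = 45

Answer: C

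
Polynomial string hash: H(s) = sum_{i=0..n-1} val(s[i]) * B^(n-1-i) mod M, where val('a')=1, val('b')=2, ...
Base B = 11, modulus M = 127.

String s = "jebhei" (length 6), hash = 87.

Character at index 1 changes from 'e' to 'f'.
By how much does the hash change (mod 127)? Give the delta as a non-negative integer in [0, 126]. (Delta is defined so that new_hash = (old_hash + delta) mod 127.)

Delta formula: (val(new) - val(old)) * B^(n-1-k) mod M
  val('f') - val('e') = 6 - 5 = 1
  B^(n-1-k) = 11^4 mod 127 = 36
  Delta = 1 * 36 mod 127 = 36

Answer: 36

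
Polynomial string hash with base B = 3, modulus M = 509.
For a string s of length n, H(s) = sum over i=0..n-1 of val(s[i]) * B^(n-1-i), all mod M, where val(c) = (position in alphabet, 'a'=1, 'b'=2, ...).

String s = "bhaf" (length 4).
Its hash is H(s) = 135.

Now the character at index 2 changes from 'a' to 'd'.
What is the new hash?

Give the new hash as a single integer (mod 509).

val('a') = 1, val('d') = 4
Position k = 2, exponent = n-1-k = 1
B^1 mod M = 3^1 mod 509 = 3
Delta = (4 - 1) * 3 mod 509 = 9
New hash = (135 + 9) mod 509 = 144

Answer: 144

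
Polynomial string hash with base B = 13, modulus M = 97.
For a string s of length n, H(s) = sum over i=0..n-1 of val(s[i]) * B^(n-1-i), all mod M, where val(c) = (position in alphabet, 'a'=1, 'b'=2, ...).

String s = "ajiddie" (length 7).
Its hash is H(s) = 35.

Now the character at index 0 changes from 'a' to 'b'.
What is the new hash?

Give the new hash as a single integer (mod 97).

Answer: 27

Derivation:
val('a') = 1, val('b') = 2
Position k = 0, exponent = n-1-k = 6
B^6 mod M = 13^6 mod 97 = 89
Delta = (2 - 1) * 89 mod 97 = 89
New hash = (35 + 89) mod 97 = 27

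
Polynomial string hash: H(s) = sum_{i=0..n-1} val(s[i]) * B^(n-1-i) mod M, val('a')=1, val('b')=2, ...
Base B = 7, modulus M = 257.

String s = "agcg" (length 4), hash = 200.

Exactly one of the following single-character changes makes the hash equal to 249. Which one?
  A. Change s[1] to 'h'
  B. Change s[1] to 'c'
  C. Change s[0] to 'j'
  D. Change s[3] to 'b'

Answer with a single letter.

Option A: s[1]='g'->'h', delta=(8-7)*7^2 mod 257 = 49, hash=200+49 mod 257 = 249 <-- target
Option B: s[1]='g'->'c', delta=(3-7)*7^2 mod 257 = 61, hash=200+61 mod 257 = 4
Option C: s[0]='a'->'j', delta=(10-1)*7^3 mod 257 = 3, hash=200+3 mod 257 = 203
Option D: s[3]='g'->'b', delta=(2-7)*7^0 mod 257 = 252, hash=200+252 mod 257 = 195

Answer: A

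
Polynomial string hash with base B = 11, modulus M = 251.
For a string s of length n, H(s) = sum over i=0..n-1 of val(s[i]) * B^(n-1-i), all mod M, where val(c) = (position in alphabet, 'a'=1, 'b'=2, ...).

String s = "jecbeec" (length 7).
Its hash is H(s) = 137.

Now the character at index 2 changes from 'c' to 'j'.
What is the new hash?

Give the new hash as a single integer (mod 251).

val('c') = 3, val('j') = 10
Position k = 2, exponent = n-1-k = 4
B^4 mod M = 11^4 mod 251 = 83
Delta = (10 - 3) * 83 mod 251 = 79
New hash = (137 + 79) mod 251 = 216

Answer: 216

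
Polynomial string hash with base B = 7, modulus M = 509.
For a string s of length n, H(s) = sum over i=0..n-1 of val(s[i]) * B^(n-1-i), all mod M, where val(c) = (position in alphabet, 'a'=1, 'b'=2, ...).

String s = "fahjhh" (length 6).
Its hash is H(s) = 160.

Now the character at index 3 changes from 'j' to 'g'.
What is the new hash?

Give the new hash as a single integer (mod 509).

Answer: 13

Derivation:
val('j') = 10, val('g') = 7
Position k = 3, exponent = n-1-k = 2
B^2 mod M = 7^2 mod 509 = 49
Delta = (7 - 10) * 49 mod 509 = 362
New hash = (160 + 362) mod 509 = 13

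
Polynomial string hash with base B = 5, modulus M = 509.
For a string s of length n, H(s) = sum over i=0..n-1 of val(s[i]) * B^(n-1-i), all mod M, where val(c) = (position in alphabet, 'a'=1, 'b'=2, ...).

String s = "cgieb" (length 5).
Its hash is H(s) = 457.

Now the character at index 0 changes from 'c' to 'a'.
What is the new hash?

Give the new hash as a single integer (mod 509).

Answer: 225

Derivation:
val('c') = 3, val('a') = 1
Position k = 0, exponent = n-1-k = 4
B^4 mod M = 5^4 mod 509 = 116
Delta = (1 - 3) * 116 mod 509 = 277
New hash = (457 + 277) mod 509 = 225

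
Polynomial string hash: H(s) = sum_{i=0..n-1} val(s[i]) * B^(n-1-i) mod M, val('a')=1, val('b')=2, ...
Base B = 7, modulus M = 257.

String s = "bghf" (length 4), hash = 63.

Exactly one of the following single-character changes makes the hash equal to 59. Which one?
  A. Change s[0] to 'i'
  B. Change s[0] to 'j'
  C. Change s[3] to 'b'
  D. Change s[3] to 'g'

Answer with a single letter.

Answer: C

Derivation:
Option A: s[0]='b'->'i', delta=(9-2)*7^3 mod 257 = 88, hash=63+88 mod 257 = 151
Option B: s[0]='b'->'j', delta=(10-2)*7^3 mod 257 = 174, hash=63+174 mod 257 = 237
Option C: s[3]='f'->'b', delta=(2-6)*7^0 mod 257 = 253, hash=63+253 mod 257 = 59 <-- target
Option D: s[3]='f'->'g', delta=(7-6)*7^0 mod 257 = 1, hash=63+1 mod 257 = 64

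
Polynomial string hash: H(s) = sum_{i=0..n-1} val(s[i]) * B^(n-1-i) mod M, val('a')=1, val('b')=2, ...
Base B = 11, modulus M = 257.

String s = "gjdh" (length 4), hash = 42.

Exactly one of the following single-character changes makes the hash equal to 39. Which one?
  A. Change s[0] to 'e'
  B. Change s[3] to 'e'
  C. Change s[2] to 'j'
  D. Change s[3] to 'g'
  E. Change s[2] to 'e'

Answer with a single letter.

Option A: s[0]='g'->'e', delta=(5-7)*11^3 mod 257 = 165, hash=42+165 mod 257 = 207
Option B: s[3]='h'->'e', delta=(5-8)*11^0 mod 257 = 254, hash=42+254 mod 257 = 39 <-- target
Option C: s[2]='d'->'j', delta=(10-4)*11^1 mod 257 = 66, hash=42+66 mod 257 = 108
Option D: s[3]='h'->'g', delta=(7-8)*11^0 mod 257 = 256, hash=42+256 mod 257 = 41
Option E: s[2]='d'->'e', delta=(5-4)*11^1 mod 257 = 11, hash=42+11 mod 257 = 53

Answer: B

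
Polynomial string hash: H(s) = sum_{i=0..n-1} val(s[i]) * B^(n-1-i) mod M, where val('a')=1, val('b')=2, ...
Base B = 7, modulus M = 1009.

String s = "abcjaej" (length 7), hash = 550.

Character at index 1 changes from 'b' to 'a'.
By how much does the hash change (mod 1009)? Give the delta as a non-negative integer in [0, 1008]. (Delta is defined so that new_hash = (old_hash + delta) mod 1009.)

Delta formula: (val(new) - val(old)) * B^(n-1-k) mod M
  val('a') - val('b') = 1 - 2 = -1
  B^(n-1-k) = 7^5 mod 1009 = 663
  Delta = -1 * 663 mod 1009 = 346

Answer: 346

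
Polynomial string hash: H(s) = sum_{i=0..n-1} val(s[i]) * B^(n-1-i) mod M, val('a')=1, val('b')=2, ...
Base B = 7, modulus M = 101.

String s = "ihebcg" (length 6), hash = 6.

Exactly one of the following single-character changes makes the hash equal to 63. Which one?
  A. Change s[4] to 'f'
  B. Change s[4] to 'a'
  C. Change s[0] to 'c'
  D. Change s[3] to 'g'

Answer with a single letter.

Option A: s[4]='c'->'f', delta=(6-3)*7^1 mod 101 = 21, hash=6+21 mod 101 = 27
Option B: s[4]='c'->'a', delta=(1-3)*7^1 mod 101 = 87, hash=6+87 mod 101 = 93
Option C: s[0]='i'->'c', delta=(3-9)*7^5 mod 101 = 57, hash=6+57 mod 101 = 63 <-- target
Option D: s[3]='b'->'g', delta=(7-2)*7^2 mod 101 = 43, hash=6+43 mod 101 = 49

Answer: C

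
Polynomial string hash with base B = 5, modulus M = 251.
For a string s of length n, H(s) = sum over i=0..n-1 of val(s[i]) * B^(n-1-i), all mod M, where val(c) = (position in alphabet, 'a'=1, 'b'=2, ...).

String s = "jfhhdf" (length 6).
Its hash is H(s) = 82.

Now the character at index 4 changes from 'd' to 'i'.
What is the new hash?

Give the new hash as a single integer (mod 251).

val('d') = 4, val('i') = 9
Position k = 4, exponent = n-1-k = 1
B^1 mod M = 5^1 mod 251 = 5
Delta = (9 - 4) * 5 mod 251 = 25
New hash = (82 + 25) mod 251 = 107

Answer: 107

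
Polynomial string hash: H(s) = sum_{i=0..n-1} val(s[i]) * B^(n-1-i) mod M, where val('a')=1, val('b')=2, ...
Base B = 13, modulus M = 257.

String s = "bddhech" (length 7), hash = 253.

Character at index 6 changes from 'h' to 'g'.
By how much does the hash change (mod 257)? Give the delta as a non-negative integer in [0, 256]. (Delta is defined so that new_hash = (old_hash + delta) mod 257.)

Answer: 256

Derivation:
Delta formula: (val(new) - val(old)) * B^(n-1-k) mod M
  val('g') - val('h') = 7 - 8 = -1
  B^(n-1-k) = 13^0 mod 257 = 1
  Delta = -1 * 1 mod 257 = 256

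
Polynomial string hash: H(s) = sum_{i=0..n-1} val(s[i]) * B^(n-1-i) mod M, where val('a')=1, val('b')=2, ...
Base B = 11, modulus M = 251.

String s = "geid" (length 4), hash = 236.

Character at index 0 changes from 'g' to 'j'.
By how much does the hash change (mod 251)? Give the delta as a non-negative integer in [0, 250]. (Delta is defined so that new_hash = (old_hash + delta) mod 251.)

Answer: 228

Derivation:
Delta formula: (val(new) - val(old)) * B^(n-1-k) mod M
  val('j') - val('g') = 10 - 7 = 3
  B^(n-1-k) = 11^3 mod 251 = 76
  Delta = 3 * 76 mod 251 = 228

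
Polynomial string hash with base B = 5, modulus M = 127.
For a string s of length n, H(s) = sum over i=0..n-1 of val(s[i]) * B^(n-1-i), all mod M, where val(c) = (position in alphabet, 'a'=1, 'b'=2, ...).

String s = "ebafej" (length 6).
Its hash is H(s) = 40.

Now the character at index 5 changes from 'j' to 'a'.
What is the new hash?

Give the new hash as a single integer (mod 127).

val('j') = 10, val('a') = 1
Position k = 5, exponent = n-1-k = 0
B^0 mod M = 5^0 mod 127 = 1
Delta = (1 - 10) * 1 mod 127 = 118
New hash = (40 + 118) mod 127 = 31

Answer: 31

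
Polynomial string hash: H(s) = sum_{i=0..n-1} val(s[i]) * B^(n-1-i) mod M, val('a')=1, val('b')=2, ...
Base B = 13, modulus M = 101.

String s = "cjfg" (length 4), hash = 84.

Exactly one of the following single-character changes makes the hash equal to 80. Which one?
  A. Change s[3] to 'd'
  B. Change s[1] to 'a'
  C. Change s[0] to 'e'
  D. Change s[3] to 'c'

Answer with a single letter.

Option A: s[3]='g'->'d', delta=(4-7)*13^0 mod 101 = 98, hash=84+98 mod 101 = 81
Option B: s[1]='j'->'a', delta=(1-10)*13^2 mod 101 = 95, hash=84+95 mod 101 = 78
Option C: s[0]='c'->'e', delta=(5-3)*13^3 mod 101 = 51, hash=84+51 mod 101 = 34
Option D: s[3]='g'->'c', delta=(3-7)*13^0 mod 101 = 97, hash=84+97 mod 101 = 80 <-- target

Answer: D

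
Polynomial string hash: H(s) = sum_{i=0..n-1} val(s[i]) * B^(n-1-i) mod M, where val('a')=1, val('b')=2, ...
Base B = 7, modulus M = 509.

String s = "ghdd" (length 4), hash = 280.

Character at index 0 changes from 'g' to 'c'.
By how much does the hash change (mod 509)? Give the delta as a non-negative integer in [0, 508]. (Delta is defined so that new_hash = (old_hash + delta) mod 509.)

Delta formula: (val(new) - val(old)) * B^(n-1-k) mod M
  val('c') - val('g') = 3 - 7 = -4
  B^(n-1-k) = 7^3 mod 509 = 343
  Delta = -4 * 343 mod 509 = 155

Answer: 155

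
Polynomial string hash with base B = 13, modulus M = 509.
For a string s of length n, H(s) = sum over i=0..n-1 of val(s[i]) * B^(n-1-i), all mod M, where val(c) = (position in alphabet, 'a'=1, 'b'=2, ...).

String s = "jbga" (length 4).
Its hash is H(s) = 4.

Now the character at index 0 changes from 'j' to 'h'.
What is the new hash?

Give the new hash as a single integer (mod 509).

Answer: 191

Derivation:
val('j') = 10, val('h') = 8
Position k = 0, exponent = n-1-k = 3
B^3 mod M = 13^3 mod 509 = 161
Delta = (8 - 10) * 161 mod 509 = 187
New hash = (4 + 187) mod 509 = 191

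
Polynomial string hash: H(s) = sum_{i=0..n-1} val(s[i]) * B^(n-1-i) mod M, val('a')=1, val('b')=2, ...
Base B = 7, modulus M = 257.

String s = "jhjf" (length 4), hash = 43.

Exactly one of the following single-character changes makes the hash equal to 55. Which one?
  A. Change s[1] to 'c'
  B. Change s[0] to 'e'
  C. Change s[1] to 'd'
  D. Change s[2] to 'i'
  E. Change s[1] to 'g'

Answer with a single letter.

Answer: A

Derivation:
Option A: s[1]='h'->'c', delta=(3-8)*7^2 mod 257 = 12, hash=43+12 mod 257 = 55 <-- target
Option B: s[0]='j'->'e', delta=(5-10)*7^3 mod 257 = 84, hash=43+84 mod 257 = 127
Option C: s[1]='h'->'d', delta=(4-8)*7^2 mod 257 = 61, hash=43+61 mod 257 = 104
Option D: s[2]='j'->'i', delta=(9-10)*7^1 mod 257 = 250, hash=43+250 mod 257 = 36
Option E: s[1]='h'->'g', delta=(7-8)*7^2 mod 257 = 208, hash=43+208 mod 257 = 251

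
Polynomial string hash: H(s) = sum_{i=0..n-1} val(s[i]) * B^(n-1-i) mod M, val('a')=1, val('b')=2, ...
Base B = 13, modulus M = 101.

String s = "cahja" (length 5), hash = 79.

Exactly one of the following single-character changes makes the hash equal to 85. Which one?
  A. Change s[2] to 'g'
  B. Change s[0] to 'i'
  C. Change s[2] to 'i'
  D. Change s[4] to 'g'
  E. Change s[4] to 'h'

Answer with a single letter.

Option A: s[2]='h'->'g', delta=(7-8)*13^2 mod 101 = 33, hash=79+33 mod 101 = 11
Option B: s[0]='c'->'i', delta=(9-3)*13^4 mod 101 = 70, hash=79+70 mod 101 = 48
Option C: s[2]='h'->'i', delta=(9-8)*13^2 mod 101 = 68, hash=79+68 mod 101 = 46
Option D: s[4]='a'->'g', delta=(7-1)*13^0 mod 101 = 6, hash=79+6 mod 101 = 85 <-- target
Option E: s[4]='a'->'h', delta=(8-1)*13^0 mod 101 = 7, hash=79+7 mod 101 = 86

Answer: D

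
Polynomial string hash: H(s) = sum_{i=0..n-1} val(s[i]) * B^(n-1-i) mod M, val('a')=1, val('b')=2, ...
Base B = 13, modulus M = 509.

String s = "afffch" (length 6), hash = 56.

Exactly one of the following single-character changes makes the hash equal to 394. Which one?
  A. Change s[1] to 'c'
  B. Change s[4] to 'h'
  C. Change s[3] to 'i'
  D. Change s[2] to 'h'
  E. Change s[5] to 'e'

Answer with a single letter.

Option A: s[1]='f'->'c', delta=(3-6)*13^4 mod 509 = 338, hash=56+338 mod 509 = 394 <-- target
Option B: s[4]='c'->'h', delta=(8-3)*13^1 mod 509 = 65, hash=56+65 mod 509 = 121
Option C: s[3]='f'->'i', delta=(9-6)*13^2 mod 509 = 507, hash=56+507 mod 509 = 54
Option D: s[2]='f'->'h', delta=(8-6)*13^3 mod 509 = 322, hash=56+322 mod 509 = 378
Option E: s[5]='h'->'e', delta=(5-8)*13^0 mod 509 = 506, hash=56+506 mod 509 = 53

Answer: A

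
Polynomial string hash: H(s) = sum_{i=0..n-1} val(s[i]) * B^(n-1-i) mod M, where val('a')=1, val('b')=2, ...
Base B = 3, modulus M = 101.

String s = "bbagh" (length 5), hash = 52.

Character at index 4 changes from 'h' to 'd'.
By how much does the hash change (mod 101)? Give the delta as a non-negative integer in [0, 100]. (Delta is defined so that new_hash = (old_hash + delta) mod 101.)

Answer: 97

Derivation:
Delta formula: (val(new) - val(old)) * B^(n-1-k) mod M
  val('d') - val('h') = 4 - 8 = -4
  B^(n-1-k) = 3^0 mod 101 = 1
  Delta = -4 * 1 mod 101 = 97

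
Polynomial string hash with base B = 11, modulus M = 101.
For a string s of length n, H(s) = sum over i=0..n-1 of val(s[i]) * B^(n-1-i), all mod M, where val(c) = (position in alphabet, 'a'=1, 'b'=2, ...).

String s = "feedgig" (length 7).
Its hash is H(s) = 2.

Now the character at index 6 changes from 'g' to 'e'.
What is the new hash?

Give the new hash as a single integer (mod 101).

Answer: 0

Derivation:
val('g') = 7, val('e') = 5
Position k = 6, exponent = n-1-k = 0
B^0 mod M = 11^0 mod 101 = 1
Delta = (5 - 7) * 1 mod 101 = 99
New hash = (2 + 99) mod 101 = 0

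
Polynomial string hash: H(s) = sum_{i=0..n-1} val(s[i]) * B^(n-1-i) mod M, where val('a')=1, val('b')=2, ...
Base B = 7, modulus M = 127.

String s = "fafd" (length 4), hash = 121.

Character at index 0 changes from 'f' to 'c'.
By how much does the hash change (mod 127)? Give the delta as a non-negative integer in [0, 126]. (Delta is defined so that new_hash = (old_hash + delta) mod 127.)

Answer: 114

Derivation:
Delta formula: (val(new) - val(old)) * B^(n-1-k) mod M
  val('c') - val('f') = 3 - 6 = -3
  B^(n-1-k) = 7^3 mod 127 = 89
  Delta = -3 * 89 mod 127 = 114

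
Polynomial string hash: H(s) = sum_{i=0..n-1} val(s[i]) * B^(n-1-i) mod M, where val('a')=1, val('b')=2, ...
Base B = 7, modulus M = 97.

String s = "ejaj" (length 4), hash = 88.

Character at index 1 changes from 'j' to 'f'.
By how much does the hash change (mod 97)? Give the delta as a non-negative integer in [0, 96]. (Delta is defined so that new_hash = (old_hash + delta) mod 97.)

Answer: 95

Derivation:
Delta formula: (val(new) - val(old)) * B^(n-1-k) mod M
  val('f') - val('j') = 6 - 10 = -4
  B^(n-1-k) = 7^2 mod 97 = 49
  Delta = -4 * 49 mod 97 = 95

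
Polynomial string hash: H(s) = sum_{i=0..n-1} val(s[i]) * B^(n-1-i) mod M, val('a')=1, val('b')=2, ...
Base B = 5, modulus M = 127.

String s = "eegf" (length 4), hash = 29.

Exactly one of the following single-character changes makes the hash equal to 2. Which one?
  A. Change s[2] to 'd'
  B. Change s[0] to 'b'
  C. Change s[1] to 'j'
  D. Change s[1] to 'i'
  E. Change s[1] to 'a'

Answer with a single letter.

Answer: D

Derivation:
Option A: s[2]='g'->'d', delta=(4-7)*5^1 mod 127 = 112, hash=29+112 mod 127 = 14
Option B: s[0]='e'->'b', delta=(2-5)*5^3 mod 127 = 6, hash=29+6 mod 127 = 35
Option C: s[1]='e'->'j', delta=(10-5)*5^2 mod 127 = 125, hash=29+125 mod 127 = 27
Option D: s[1]='e'->'i', delta=(9-5)*5^2 mod 127 = 100, hash=29+100 mod 127 = 2 <-- target
Option E: s[1]='e'->'a', delta=(1-5)*5^2 mod 127 = 27, hash=29+27 mod 127 = 56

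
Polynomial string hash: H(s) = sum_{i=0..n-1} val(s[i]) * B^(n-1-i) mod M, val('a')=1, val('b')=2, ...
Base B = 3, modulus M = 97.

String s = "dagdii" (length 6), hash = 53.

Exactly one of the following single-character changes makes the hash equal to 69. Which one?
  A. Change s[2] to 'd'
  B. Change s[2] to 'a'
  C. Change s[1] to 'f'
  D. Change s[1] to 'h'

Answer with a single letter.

Answer: A

Derivation:
Option A: s[2]='g'->'d', delta=(4-7)*3^3 mod 97 = 16, hash=53+16 mod 97 = 69 <-- target
Option B: s[2]='g'->'a', delta=(1-7)*3^3 mod 97 = 32, hash=53+32 mod 97 = 85
Option C: s[1]='a'->'f', delta=(6-1)*3^4 mod 97 = 17, hash=53+17 mod 97 = 70
Option D: s[1]='a'->'h', delta=(8-1)*3^4 mod 97 = 82, hash=53+82 mod 97 = 38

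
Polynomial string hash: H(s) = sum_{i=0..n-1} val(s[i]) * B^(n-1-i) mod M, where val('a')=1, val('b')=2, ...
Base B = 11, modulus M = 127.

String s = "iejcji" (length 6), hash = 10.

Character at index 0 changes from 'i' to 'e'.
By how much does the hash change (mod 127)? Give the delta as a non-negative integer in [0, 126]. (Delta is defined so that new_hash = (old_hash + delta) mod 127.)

Answer: 67

Derivation:
Delta formula: (val(new) - val(old)) * B^(n-1-k) mod M
  val('e') - val('i') = 5 - 9 = -4
  B^(n-1-k) = 11^5 mod 127 = 15
  Delta = -4 * 15 mod 127 = 67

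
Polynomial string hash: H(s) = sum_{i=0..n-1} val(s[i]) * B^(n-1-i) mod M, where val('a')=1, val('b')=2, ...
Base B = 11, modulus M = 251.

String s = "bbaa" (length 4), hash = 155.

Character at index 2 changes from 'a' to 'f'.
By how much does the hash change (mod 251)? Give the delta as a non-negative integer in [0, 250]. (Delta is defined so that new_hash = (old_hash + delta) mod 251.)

Delta formula: (val(new) - val(old)) * B^(n-1-k) mod M
  val('f') - val('a') = 6 - 1 = 5
  B^(n-1-k) = 11^1 mod 251 = 11
  Delta = 5 * 11 mod 251 = 55

Answer: 55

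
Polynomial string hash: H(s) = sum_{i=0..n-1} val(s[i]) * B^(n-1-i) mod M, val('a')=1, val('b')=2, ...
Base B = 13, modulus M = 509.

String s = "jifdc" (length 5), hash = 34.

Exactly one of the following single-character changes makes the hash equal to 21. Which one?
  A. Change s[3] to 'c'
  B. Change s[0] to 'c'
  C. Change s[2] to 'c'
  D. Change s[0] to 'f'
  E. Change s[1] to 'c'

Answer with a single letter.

Option A: s[3]='d'->'c', delta=(3-4)*13^1 mod 509 = 496, hash=34+496 mod 509 = 21 <-- target
Option B: s[0]='j'->'c', delta=(3-10)*13^4 mod 509 = 110, hash=34+110 mod 509 = 144
Option C: s[2]='f'->'c', delta=(3-6)*13^2 mod 509 = 2, hash=34+2 mod 509 = 36
Option D: s[0]='j'->'f', delta=(6-10)*13^4 mod 509 = 281, hash=34+281 mod 509 = 315
Option E: s[1]='i'->'c', delta=(3-9)*13^3 mod 509 = 52, hash=34+52 mod 509 = 86

Answer: A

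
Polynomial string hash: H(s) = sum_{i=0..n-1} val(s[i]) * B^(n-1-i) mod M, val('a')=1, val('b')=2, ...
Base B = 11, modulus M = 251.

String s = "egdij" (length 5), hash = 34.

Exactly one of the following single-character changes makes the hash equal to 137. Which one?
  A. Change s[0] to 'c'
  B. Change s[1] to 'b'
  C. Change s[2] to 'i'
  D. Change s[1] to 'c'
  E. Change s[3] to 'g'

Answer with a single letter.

Answer: C

Derivation:
Option A: s[0]='e'->'c', delta=(3-5)*11^4 mod 251 = 85, hash=34+85 mod 251 = 119
Option B: s[1]='g'->'b', delta=(2-7)*11^3 mod 251 = 122, hash=34+122 mod 251 = 156
Option C: s[2]='d'->'i', delta=(9-4)*11^2 mod 251 = 103, hash=34+103 mod 251 = 137 <-- target
Option D: s[1]='g'->'c', delta=(3-7)*11^3 mod 251 = 198, hash=34+198 mod 251 = 232
Option E: s[3]='i'->'g', delta=(7-9)*11^1 mod 251 = 229, hash=34+229 mod 251 = 12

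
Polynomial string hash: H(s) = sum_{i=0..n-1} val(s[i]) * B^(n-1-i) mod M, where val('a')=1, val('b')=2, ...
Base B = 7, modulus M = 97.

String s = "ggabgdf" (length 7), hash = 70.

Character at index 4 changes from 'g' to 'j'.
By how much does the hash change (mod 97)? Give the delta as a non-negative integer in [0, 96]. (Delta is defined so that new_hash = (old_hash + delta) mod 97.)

Delta formula: (val(new) - val(old)) * B^(n-1-k) mod M
  val('j') - val('g') = 10 - 7 = 3
  B^(n-1-k) = 7^2 mod 97 = 49
  Delta = 3 * 49 mod 97 = 50

Answer: 50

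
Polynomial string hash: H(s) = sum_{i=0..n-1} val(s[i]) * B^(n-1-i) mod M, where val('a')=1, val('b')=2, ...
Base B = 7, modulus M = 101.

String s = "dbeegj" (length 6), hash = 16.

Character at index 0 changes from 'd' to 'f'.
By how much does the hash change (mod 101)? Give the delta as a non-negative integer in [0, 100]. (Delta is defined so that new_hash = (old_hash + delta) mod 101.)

Answer: 82

Derivation:
Delta formula: (val(new) - val(old)) * B^(n-1-k) mod M
  val('f') - val('d') = 6 - 4 = 2
  B^(n-1-k) = 7^5 mod 101 = 41
  Delta = 2 * 41 mod 101 = 82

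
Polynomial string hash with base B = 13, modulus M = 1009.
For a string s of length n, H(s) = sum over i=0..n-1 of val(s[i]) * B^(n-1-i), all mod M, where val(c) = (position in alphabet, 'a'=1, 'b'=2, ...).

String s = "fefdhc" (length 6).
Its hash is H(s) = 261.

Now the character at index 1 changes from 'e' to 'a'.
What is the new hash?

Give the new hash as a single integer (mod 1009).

Answer: 34

Derivation:
val('e') = 5, val('a') = 1
Position k = 1, exponent = n-1-k = 4
B^4 mod M = 13^4 mod 1009 = 309
Delta = (1 - 5) * 309 mod 1009 = 782
New hash = (261 + 782) mod 1009 = 34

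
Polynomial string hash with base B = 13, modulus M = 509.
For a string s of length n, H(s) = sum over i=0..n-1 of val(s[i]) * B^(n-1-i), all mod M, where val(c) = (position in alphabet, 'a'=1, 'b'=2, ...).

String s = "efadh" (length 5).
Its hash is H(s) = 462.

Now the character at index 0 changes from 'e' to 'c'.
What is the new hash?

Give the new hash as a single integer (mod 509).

val('e') = 5, val('c') = 3
Position k = 0, exponent = n-1-k = 4
B^4 mod M = 13^4 mod 509 = 57
Delta = (3 - 5) * 57 mod 509 = 395
New hash = (462 + 395) mod 509 = 348

Answer: 348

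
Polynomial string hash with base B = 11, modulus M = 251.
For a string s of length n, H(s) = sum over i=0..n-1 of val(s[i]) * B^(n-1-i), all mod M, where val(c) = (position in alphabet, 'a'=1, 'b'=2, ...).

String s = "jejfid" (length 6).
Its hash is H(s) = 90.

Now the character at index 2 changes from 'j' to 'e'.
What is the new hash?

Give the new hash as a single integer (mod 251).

val('j') = 10, val('e') = 5
Position k = 2, exponent = n-1-k = 3
B^3 mod M = 11^3 mod 251 = 76
Delta = (5 - 10) * 76 mod 251 = 122
New hash = (90 + 122) mod 251 = 212

Answer: 212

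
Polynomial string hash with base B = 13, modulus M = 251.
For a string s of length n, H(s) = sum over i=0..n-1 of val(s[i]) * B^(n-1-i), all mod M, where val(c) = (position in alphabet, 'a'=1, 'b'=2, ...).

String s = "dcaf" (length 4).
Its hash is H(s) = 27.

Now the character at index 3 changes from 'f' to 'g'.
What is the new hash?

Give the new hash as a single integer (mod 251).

val('f') = 6, val('g') = 7
Position k = 3, exponent = n-1-k = 0
B^0 mod M = 13^0 mod 251 = 1
Delta = (7 - 6) * 1 mod 251 = 1
New hash = (27 + 1) mod 251 = 28

Answer: 28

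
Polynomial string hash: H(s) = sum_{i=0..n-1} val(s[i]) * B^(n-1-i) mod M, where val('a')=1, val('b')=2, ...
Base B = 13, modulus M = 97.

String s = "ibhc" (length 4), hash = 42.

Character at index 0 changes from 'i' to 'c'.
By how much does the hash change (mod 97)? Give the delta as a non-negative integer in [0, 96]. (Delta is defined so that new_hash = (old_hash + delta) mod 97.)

Answer: 10

Derivation:
Delta formula: (val(new) - val(old)) * B^(n-1-k) mod M
  val('c') - val('i') = 3 - 9 = -6
  B^(n-1-k) = 13^3 mod 97 = 63
  Delta = -6 * 63 mod 97 = 10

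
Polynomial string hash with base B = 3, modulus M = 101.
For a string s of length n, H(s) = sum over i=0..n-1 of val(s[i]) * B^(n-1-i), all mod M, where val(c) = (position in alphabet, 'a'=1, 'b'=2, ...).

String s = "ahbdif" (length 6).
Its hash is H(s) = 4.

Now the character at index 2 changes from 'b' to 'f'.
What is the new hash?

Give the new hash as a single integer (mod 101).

Answer: 11

Derivation:
val('b') = 2, val('f') = 6
Position k = 2, exponent = n-1-k = 3
B^3 mod M = 3^3 mod 101 = 27
Delta = (6 - 2) * 27 mod 101 = 7
New hash = (4 + 7) mod 101 = 11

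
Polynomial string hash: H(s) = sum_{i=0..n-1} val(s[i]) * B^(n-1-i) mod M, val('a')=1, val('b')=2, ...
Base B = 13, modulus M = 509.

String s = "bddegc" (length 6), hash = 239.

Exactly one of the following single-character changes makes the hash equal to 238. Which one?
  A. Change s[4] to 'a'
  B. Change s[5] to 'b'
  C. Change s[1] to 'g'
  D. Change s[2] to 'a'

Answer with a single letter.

Option A: s[4]='g'->'a', delta=(1-7)*13^1 mod 509 = 431, hash=239+431 mod 509 = 161
Option B: s[5]='c'->'b', delta=(2-3)*13^0 mod 509 = 508, hash=239+508 mod 509 = 238 <-- target
Option C: s[1]='d'->'g', delta=(7-4)*13^4 mod 509 = 171, hash=239+171 mod 509 = 410
Option D: s[2]='d'->'a', delta=(1-4)*13^3 mod 509 = 26, hash=239+26 mod 509 = 265

Answer: B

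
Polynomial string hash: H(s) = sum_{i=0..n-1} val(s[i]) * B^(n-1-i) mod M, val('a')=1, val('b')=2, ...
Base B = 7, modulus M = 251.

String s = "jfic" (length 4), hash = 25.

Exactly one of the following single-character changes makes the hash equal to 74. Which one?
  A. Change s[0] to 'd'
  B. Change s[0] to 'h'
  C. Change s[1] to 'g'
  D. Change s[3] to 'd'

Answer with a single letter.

Answer: C

Derivation:
Option A: s[0]='j'->'d', delta=(4-10)*7^3 mod 251 = 201, hash=25+201 mod 251 = 226
Option B: s[0]='j'->'h', delta=(8-10)*7^3 mod 251 = 67, hash=25+67 mod 251 = 92
Option C: s[1]='f'->'g', delta=(7-6)*7^2 mod 251 = 49, hash=25+49 mod 251 = 74 <-- target
Option D: s[3]='c'->'d', delta=(4-3)*7^0 mod 251 = 1, hash=25+1 mod 251 = 26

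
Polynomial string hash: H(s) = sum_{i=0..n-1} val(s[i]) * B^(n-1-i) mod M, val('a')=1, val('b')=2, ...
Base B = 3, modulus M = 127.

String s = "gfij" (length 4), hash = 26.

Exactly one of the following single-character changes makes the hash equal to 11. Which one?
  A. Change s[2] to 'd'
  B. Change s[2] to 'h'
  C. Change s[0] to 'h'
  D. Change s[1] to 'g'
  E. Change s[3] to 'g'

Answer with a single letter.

Option A: s[2]='i'->'d', delta=(4-9)*3^1 mod 127 = 112, hash=26+112 mod 127 = 11 <-- target
Option B: s[2]='i'->'h', delta=(8-9)*3^1 mod 127 = 124, hash=26+124 mod 127 = 23
Option C: s[0]='g'->'h', delta=(8-7)*3^3 mod 127 = 27, hash=26+27 mod 127 = 53
Option D: s[1]='f'->'g', delta=(7-6)*3^2 mod 127 = 9, hash=26+9 mod 127 = 35
Option E: s[3]='j'->'g', delta=(7-10)*3^0 mod 127 = 124, hash=26+124 mod 127 = 23

Answer: A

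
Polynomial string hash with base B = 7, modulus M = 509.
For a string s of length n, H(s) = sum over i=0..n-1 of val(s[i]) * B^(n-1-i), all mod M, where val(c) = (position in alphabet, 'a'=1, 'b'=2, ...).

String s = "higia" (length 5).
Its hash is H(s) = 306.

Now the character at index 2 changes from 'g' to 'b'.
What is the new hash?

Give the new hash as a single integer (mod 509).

val('g') = 7, val('b') = 2
Position k = 2, exponent = n-1-k = 2
B^2 mod M = 7^2 mod 509 = 49
Delta = (2 - 7) * 49 mod 509 = 264
New hash = (306 + 264) mod 509 = 61

Answer: 61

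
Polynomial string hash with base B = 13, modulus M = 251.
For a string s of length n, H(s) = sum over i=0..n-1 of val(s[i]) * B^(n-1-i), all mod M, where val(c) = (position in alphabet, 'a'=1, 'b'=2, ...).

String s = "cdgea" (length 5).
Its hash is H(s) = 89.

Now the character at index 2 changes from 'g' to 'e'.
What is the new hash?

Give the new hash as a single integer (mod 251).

Answer: 2

Derivation:
val('g') = 7, val('e') = 5
Position k = 2, exponent = n-1-k = 2
B^2 mod M = 13^2 mod 251 = 169
Delta = (5 - 7) * 169 mod 251 = 164
New hash = (89 + 164) mod 251 = 2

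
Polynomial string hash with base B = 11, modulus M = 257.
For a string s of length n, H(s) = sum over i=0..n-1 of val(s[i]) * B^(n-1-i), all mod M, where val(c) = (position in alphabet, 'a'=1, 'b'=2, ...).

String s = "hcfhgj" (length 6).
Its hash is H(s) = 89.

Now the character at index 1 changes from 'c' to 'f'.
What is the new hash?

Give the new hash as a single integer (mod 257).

Answer: 65

Derivation:
val('c') = 3, val('f') = 6
Position k = 1, exponent = n-1-k = 4
B^4 mod M = 11^4 mod 257 = 249
Delta = (6 - 3) * 249 mod 257 = 233
New hash = (89 + 233) mod 257 = 65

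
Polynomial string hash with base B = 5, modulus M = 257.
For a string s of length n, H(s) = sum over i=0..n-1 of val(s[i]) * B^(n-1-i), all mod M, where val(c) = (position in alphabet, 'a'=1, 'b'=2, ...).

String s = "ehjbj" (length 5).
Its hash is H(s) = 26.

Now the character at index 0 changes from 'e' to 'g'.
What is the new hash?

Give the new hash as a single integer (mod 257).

Answer: 248

Derivation:
val('e') = 5, val('g') = 7
Position k = 0, exponent = n-1-k = 4
B^4 mod M = 5^4 mod 257 = 111
Delta = (7 - 5) * 111 mod 257 = 222
New hash = (26 + 222) mod 257 = 248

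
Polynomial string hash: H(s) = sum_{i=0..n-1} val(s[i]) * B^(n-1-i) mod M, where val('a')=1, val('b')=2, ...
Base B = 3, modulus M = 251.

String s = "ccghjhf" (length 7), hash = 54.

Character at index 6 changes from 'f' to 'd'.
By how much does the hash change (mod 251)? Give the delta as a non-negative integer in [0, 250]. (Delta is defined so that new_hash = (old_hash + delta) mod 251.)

Delta formula: (val(new) - val(old)) * B^(n-1-k) mod M
  val('d') - val('f') = 4 - 6 = -2
  B^(n-1-k) = 3^0 mod 251 = 1
  Delta = -2 * 1 mod 251 = 249

Answer: 249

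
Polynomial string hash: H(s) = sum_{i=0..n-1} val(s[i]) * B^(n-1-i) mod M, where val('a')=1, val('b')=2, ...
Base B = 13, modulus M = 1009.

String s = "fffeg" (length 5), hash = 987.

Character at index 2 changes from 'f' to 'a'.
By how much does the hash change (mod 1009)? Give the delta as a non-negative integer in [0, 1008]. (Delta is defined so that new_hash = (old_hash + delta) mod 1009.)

Answer: 164

Derivation:
Delta formula: (val(new) - val(old)) * B^(n-1-k) mod M
  val('a') - val('f') = 1 - 6 = -5
  B^(n-1-k) = 13^2 mod 1009 = 169
  Delta = -5 * 169 mod 1009 = 164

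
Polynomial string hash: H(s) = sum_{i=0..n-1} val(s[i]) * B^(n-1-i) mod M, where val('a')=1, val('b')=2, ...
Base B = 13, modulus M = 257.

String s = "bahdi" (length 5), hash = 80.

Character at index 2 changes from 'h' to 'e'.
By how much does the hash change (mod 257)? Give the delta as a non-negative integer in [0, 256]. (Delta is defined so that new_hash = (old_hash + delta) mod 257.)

Answer: 7

Derivation:
Delta formula: (val(new) - val(old)) * B^(n-1-k) mod M
  val('e') - val('h') = 5 - 8 = -3
  B^(n-1-k) = 13^2 mod 257 = 169
  Delta = -3 * 169 mod 257 = 7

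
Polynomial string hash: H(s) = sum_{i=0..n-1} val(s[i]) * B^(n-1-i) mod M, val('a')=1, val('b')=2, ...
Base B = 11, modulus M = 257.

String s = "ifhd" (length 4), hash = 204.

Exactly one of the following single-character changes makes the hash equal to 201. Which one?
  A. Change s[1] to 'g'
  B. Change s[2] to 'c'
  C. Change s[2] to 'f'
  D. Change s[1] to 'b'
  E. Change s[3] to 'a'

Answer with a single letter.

Answer: E

Derivation:
Option A: s[1]='f'->'g', delta=(7-6)*11^2 mod 257 = 121, hash=204+121 mod 257 = 68
Option B: s[2]='h'->'c', delta=(3-8)*11^1 mod 257 = 202, hash=204+202 mod 257 = 149
Option C: s[2]='h'->'f', delta=(6-8)*11^1 mod 257 = 235, hash=204+235 mod 257 = 182
Option D: s[1]='f'->'b', delta=(2-6)*11^2 mod 257 = 30, hash=204+30 mod 257 = 234
Option E: s[3]='d'->'a', delta=(1-4)*11^0 mod 257 = 254, hash=204+254 mod 257 = 201 <-- target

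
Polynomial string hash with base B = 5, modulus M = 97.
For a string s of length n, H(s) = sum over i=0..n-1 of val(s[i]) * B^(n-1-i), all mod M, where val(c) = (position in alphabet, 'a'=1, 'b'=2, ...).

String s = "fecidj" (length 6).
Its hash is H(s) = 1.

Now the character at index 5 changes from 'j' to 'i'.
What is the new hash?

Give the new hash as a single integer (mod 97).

val('j') = 10, val('i') = 9
Position k = 5, exponent = n-1-k = 0
B^0 mod M = 5^0 mod 97 = 1
Delta = (9 - 10) * 1 mod 97 = 96
New hash = (1 + 96) mod 97 = 0

Answer: 0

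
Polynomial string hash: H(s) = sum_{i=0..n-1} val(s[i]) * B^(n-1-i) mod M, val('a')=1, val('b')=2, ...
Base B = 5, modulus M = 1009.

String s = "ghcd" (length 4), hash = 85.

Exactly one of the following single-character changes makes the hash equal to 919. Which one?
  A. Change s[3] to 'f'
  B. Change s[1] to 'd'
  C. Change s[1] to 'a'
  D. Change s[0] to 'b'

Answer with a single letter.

Answer: C

Derivation:
Option A: s[3]='d'->'f', delta=(6-4)*5^0 mod 1009 = 2, hash=85+2 mod 1009 = 87
Option B: s[1]='h'->'d', delta=(4-8)*5^2 mod 1009 = 909, hash=85+909 mod 1009 = 994
Option C: s[1]='h'->'a', delta=(1-8)*5^2 mod 1009 = 834, hash=85+834 mod 1009 = 919 <-- target
Option D: s[0]='g'->'b', delta=(2-7)*5^3 mod 1009 = 384, hash=85+384 mod 1009 = 469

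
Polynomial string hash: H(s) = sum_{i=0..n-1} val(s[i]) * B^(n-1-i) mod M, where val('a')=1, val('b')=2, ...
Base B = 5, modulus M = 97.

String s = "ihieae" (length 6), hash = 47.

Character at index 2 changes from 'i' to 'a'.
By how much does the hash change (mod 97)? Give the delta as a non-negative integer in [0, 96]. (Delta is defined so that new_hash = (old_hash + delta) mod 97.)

Answer: 67

Derivation:
Delta formula: (val(new) - val(old)) * B^(n-1-k) mod M
  val('a') - val('i') = 1 - 9 = -8
  B^(n-1-k) = 5^3 mod 97 = 28
  Delta = -8 * 28 mod 97 = 67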